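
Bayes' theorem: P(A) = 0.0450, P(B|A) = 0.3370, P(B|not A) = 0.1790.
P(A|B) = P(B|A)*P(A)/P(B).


P(B) = P(B|A)*P(A) + P(B|A')*P(A')
= 0.3370*0.0450 + 0.1790*0.9550
= 0.015165 + 0.170945 = 0.186110
P(A|B) = 0.015165/0.186110 = 0.0815

P(A|B) = 0.0815


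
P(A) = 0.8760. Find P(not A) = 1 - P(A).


P(not A) = 1 - 0.8760 = 0.1240

P(not A) = 0.1240


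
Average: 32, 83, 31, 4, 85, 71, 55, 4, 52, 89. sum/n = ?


Sum = 32 + 83 + 31 + 4 + 85 + 71 + 55 + 4 + 52 + 89 = 506
n = 10
Mean = 506/10 = 50.6000

Mean = 50.6000


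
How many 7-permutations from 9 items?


P(9,7) = 9!/2!
= 362880/2
= 181440

P(9,7) = 181440


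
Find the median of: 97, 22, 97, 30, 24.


Sorted: 22, 24, 30, 97, 97
n = 5 (odd)
Middle value = 30

Median = 30


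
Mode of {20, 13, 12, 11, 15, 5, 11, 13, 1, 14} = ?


Frequencies: 1:1, 5:1, 11:2, 12:1, 13:2, 14:1, 15:1, 20:1
Max frequency = 2
Mode = 11, 13

Mode = 11, 13


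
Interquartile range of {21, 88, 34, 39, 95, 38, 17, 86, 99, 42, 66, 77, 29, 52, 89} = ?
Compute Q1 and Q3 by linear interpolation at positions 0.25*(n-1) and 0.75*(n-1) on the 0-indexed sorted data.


Sorted: 17, 21, 29, 34, 38, 39, 42, 52, 66, 77, 86, 88, 89, 95, 99
Q1 (25th %ile) = 36.0000
Q3 (75th %ile) = 87.0000
IQR = 87.0000 - 36.0000 = 51.0000

IQR = 51.0000


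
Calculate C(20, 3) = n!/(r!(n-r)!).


C(20,3) = 20!/(3! × 17!)
= 2432902008176640000/(6 × 355687428096000)
= 1140

C(20,3) = 1140


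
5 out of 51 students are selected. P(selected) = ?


P = 5/51 = 0.0980

P = 0.0980


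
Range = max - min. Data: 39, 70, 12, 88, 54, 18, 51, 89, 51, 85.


Max = 89, Min = 12
Range = 89 - 12 = 77

Range = 77


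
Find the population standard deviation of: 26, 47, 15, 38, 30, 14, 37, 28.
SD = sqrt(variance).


Mean = 29.3750
Variance = 112.4844
SD = sqrt(112.4844) = 10.6059

SD = 10.6059


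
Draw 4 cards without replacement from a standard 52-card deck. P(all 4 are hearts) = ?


P(all hearts) = (13/52) × (12/51) × (11/50) × (10/49)
= 0.0026

P = 0.0026


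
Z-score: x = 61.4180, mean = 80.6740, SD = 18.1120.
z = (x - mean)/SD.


z = (61.4180 - 80.6740)/18.1120
= -19.2560/18.1120
= -1.0632

z = -1.0632


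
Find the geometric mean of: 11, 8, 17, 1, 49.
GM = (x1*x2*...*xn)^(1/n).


Product = 11 × 8 × 17 × 1 × 49 = 73304
GM = 73304^(1/5) = 9.3978

GM = 9.3978


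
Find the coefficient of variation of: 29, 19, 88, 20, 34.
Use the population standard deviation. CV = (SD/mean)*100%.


Mean = 38.0000
SD = 25.6203
CV = (25.6203/38.0000)*100 = 67.4219%

CV = 67.4219%


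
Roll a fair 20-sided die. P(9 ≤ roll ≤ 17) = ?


Favorable outcomes (9 ≤ roll ≤ 17): 9
Total outcomes = 20
P = 9/20 = 0.4500

P = 0.4500


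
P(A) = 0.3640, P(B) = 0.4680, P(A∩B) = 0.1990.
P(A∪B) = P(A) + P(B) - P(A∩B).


P(A∪B) = 0.3640 + 0.4680 - 0.1990
= 0.8320 - 0.1990
= 0.6330

P(A∪B) = 0.6330


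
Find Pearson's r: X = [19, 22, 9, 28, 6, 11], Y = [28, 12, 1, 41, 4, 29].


Mean X = 15.8333, Mean Y = 19.1667
SD X = 7.776389, SD Y = 14.507661
Cov = 79.194444
r = 79.194444/(7.776389*14.507661) = 0.7020

r = 0.7020


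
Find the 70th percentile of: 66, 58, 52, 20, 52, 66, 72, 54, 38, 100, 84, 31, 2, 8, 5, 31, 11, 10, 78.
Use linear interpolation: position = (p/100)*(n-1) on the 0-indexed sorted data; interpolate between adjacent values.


Sorted: 2, 5, 8, 10, 11, 20, 31, 31, 38, 52, 52, 54, 58, 66, 66, 72, 78, 84, 100
n = 19
Index = 70/100 * 18 = 12.6000
Lower = data[12] = 58, Upper = data[13] = 66
P70 = 58 + 0.6000*(8) = 62.8000

P70 = 62.8000


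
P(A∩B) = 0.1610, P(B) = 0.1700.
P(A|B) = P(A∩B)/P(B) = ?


P(A|B) = 0.1610/0.1700 = 0.9471

P(A|B) = 0.9471


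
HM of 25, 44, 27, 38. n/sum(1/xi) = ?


Sum of reciprocals = 1/25 + 1/44 + 1/27 + 1/38 = 0.126080
HM = 4/0.126080 = 31.7259

HM = 31.7259


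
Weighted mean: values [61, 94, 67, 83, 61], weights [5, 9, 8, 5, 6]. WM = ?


Numerator = 61*5 + 94*9 + 67*8 + 83*5 + 61*6 = 2468
Denominator = 5 + 9 + 8 + 5 + 6 = 33
WM = 2468/33 = 74.7879

WM = 74.7879


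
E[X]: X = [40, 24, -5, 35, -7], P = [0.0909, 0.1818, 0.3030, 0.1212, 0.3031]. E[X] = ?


E[X] = 40*0.0909 + 24*0.1818 - 5*0.3030 + 35*0.1212 - 7*0.3031
= 3.6360 + 4.3632 - 1.5150 + 4.2420 - 2.1217
= 8.6045

E[X] = 8.6045


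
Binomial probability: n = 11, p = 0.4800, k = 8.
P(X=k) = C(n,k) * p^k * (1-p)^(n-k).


C(11,8) = 165
p^8 = 0.002818
(1-p)^3 = 0.140608
P = 165 * 0.002818 * 0.140608 = 0.0654

P(X=8) = 0.0654


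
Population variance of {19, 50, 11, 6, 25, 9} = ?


Mean = 20.0000
Squared deviations: 1.0000, 900.0000, 81.0000, 196.0000, 25.0000, 121.0000
Sum = 1324.0000
Variance = 1324.0000/6 = 220.6667

Variance = 220.6667


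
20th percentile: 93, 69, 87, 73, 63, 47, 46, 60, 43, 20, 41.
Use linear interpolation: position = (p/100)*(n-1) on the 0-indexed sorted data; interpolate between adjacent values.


Sorted: 20, 41, 43, 46, 47, 60, 63, 69, 73, 87, 93
n = 11
Index = 20/100 * 10 = 2.0000
Lower = data[2] = 43, Upper = data[3] = 46
P20 = 43 + 0*(3) = 43.0000

P20 = 43.0000


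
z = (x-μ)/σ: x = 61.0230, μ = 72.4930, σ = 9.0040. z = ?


z = (61.0230 - 72.4930)/9.0040
= -11.4700/9.0040
= -1.2739

z = -1.2739


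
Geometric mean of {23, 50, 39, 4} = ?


Product = 23 × 50 × 39 × 4 = 179400
GM = 179400^(1/4) = 20.5805

GM = 20.5805


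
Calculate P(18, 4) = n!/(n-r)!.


P(18,4) = 18!/14!
= 6402373705728000/87178291200
= 73440

P(18,4) = 73440


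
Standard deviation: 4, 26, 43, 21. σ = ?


Mean = 23.5000
Variance = 193.2500
SD = sqrt(193.2500) = 13.9014

SD = 13.9014


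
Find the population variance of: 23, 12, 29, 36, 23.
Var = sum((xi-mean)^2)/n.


Mean = 24.6000
Squared deviations: 2.5600, 158.7600, 19.3600, 129.9600, 2.5600
Sum = 313.2000
Variance = 313.2000/5 = 62.6400

Variance = 62.6400


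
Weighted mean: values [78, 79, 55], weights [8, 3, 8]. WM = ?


Numerator = 78*8 + 79*3 + 55*8 = 1301
Denominator = 8 + 3 + 8 = 19
WM = 1301/19 = 68.4737

WM = 68.4737


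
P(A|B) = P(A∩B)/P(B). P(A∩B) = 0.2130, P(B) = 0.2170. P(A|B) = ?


P(A|B) = 0.2130/0.2170 = 0.9816

P(A|B) = 0.9816


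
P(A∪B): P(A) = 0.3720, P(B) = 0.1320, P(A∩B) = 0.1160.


P(A∪B) = 0.3720 + 0.1320 - 0.1160
= 0.5040 - 0.1160
= 0.3880

P(A∪B) = 0.3880


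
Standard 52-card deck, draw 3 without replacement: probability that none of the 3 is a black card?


P(no black cards) = (26/52) × (25/51) × (24/50)
= 0.1176

P = 0.1176


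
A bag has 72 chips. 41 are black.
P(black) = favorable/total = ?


P = 41/72 = 0.5694

P = 0.5694


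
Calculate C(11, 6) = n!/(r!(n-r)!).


C(11,6) = 11!/(6! × 5!)
= 39916800/(720 × 120)
= 462

C(11,6) = 462


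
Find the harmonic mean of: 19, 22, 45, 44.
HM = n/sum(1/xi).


Sum of reciprocals = 1/19 + 1/22 + 1/45 + 1/44 = 0.143036
HM = 4/0.143036 = 27.9651

HM = 27.9651


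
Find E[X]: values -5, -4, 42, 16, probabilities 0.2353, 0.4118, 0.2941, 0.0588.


E[X] = -5*0.2353 - 4*0.4118 + 42*0.2941 + 16*0.0588
= -1.1765 - 1.6472 + 12.3522 + 0.9408
= 10.4693

E[X] = 10.4693


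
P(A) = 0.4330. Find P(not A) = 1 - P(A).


P(not A) = 1 - 0.4330 = 0.5670

P(not A) = 0.5670


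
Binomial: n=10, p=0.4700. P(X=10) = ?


C(10,10) = 1
p^10 = 0.000526
(1-p)^0 = 1.000000
P = 1 * 0.000526 * 1.000000 = 0.0005

P(X=10) = 0.0005


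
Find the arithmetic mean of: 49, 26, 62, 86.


Sum = 49 + 26 + 62 + 86 = 223
n = 4
Mean = 223/4 = 55.7500

Mean = 55.7500


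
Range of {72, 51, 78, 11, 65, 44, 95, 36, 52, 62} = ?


Max = 95, Min = 11
Range = 95 - 11 = 84

Range = 84


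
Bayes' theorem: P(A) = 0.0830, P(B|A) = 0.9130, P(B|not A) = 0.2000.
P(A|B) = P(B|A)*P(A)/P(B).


P(B) = P(B|A)*P(A) + P(B|A')*P(A')
= 0.9130*0.0830 + 0.2000*0.9170
= 0.075779 + 0.183400 = 0.259179
P(A|B) = 0.075779/0.259179 = 0.2924

P(A|B) = 0.2924


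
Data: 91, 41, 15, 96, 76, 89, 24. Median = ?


Sorted: 15, 24, 41, 76, 89, 91, 96
n = 7 (odd)
Middle value = 76

Median = 76


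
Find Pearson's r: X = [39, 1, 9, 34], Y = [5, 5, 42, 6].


Mean X = 20.7500, Mean Y = 14.5000
SD X = 16.099301, SD Y = 15.882380
Cov = -105.375000
r = -105.375000/(16.099301*15.882380) = -0.4121

r = -0.4121


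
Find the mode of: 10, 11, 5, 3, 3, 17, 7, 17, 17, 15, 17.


Frequencies: 3:2, 5:1, 7:1, 10:1, 11:1, 15:1, 17:4
Max frequency = 4
Mode = 17

Mode = 17


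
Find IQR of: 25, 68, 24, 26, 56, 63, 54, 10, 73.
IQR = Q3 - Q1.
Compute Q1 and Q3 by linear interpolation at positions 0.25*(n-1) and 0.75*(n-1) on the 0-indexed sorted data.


Sorted: 10, 24, 25, 26, 54, 56, 63, 68, 73
Q1 (25th %ile) = 25.0000
Q3 (75th %ile) = 63.0000
IQR = 63.0000 - 25.0000 = 38.0000

IQR = 38.0000


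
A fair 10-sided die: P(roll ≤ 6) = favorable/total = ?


Favorable outcomes (roll ≤ 6): 6
Total outcomes = 10
P = 6/10 = 0.6000

P = 0.6000


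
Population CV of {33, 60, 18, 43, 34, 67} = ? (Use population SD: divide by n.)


Mean = 42.5000
SD = 16.6808
CV = (16.6808/42.5000)*100 = 39.2490%

CV = 39.2490%


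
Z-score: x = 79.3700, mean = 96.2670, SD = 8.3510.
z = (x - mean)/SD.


z = (79.3700 - 96.2670)/8.3510
= -16.8970/8.3510
= -2.0234

z = -2.0234


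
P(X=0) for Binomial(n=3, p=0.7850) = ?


C(3,0) = 1
p^0 = 1.000000
(1-p)^3 = 0.009938
P = 1 * 1.000000 * 0.009938 = 0.0099

P(X=0) = 0.0099


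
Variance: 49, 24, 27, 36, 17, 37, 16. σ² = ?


Mean = 29.4286
Squared deviations: 383.0408, 29.4694, 5.8980, 43.1837, 154.4694, 57.3265, 180.3265
Sum = 853.7143
Variance = 853.7143/7 = 121.9592

Variance = 121.9592


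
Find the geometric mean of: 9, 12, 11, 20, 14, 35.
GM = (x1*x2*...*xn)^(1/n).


Product = 9 × 12 × 11 × 20 × 14 × 35 = 11642400
GM = 11642400^(1/6) = 15.0548

GM = 15.0548


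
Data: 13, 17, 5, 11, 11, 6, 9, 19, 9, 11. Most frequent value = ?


Frequencies: 5:1, 6:1, 9:2, 11:3, 13:1, 17:1, 19:1
Max frequency = 3
Mode = 11

Mode = 11


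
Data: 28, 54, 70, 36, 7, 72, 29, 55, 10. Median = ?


Sorted: 7, 10, 28, 29, 36, 54, 55, 70, 72
n = 9 (odd)
Middle value = 36

Median = 36


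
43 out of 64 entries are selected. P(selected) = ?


P = 43/64 = 0.6719

P = 0.6719


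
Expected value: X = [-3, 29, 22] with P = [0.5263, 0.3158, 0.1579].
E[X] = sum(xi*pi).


E[X] = -3*0.5263 + 29*0.3158 + 22*0.1579
= -1.5789 + 9.1582 + 3.4738
= 11.0531

E[X] = 11.0531


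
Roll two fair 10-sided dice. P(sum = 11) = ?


Total outcomes = 10×10 = 100
Favorable (sum = 11): 10
P = 10/100 = 0.1000

P = 0.1000


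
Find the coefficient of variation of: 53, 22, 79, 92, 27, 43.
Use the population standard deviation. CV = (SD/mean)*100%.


Mean = 52.6667
SD = 25.6038
CV = (25.6038/52.6667)*100 = 48.6148%

CV = 48.6148%


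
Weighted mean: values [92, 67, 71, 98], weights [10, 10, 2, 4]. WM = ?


Numerator = 92*10 + 67*10 + 71*2 + 98*4 = 2124
Denominator = 10 + 10 + 2 + 4 = 26
WM = 2124/26 = 81.6923

WM = 81.6923


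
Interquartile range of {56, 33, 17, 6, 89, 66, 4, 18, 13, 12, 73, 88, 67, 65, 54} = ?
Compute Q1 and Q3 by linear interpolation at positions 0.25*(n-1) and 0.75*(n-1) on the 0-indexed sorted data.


Sorted: 4, 6, 12, 13, 17, 18, 33, 54, 56, 65, 66, 67, 73, 88, 89
Q1 (25th %ile) = 15.0000
Q3 (75th %ile) = 66.5000
IQR = 66.5000 - 15.0000 = 51.5000

IQR = 51.5000


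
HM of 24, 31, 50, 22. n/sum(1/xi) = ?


Sum of reciprocals = 1/24 + 1/31 + 1/50 + 1/22 = 0.139379
HM = 4/0.139379 = 28.6987

HM = 28.6987


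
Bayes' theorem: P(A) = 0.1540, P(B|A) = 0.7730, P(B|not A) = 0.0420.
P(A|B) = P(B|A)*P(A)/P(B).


P(B) = P(B|A)*P(A) + P(B|A')*P(A')
= 0.7730*0.1540 + 0.0420*0.8460
= 0.119042 + 0.035532 = 0.154574
P(A|B) = 0.119042/0.154574 = 0.7701

P(A|B) = 0.7701


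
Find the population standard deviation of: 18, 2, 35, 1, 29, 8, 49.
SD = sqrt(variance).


Mean = 20.2857
Variance = 282.7755
SD = sqrt(282.7755) = 16.8159

SD = 16.8159


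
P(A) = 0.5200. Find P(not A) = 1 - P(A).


P(not A) = 1 - 0.5200 = 0.4800

P(not A) = 0.4800


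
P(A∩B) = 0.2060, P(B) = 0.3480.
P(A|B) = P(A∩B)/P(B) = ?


P(A|B) = 0.2060/0.3480 = 0.5920

P(A|B) = 0.5920


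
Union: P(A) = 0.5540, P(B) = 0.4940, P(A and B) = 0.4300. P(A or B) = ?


P(A∪B) = 0.5540 + 0.4940 - 0.4300
= 1.0480 - 0.4300
= 0.6180

P(A∪B) = 0.6180


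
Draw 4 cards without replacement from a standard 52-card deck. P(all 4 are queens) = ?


P(all queens) = (4/52) × (3/51) × (2/50) × (1/49)
= 3.6938e-06

P = 3.6938e-06


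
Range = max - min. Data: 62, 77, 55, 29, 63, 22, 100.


Max = 100, Min = 22
Range = 100 - 22 = 78

Range = 78


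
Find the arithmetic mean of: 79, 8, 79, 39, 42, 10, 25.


Sum = 79 + 8 + 79 + 39 + 42 + 10 + 25 = 282
n = 7
Mean = 282/7 = 40.2857

Mean = 40.2857


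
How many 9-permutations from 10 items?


P(10,9) = 10!/1!
= 3628800/1
= 3628800

P(10,9) = 3628800


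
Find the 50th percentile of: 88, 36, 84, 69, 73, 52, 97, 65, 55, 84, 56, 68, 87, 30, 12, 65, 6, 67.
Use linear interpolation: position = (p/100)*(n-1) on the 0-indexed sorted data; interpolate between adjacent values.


Sorted: 6, 12, 30, 36, 52, 55, 56, 65, 65, 67, 68, 69, 73, 84, 84, 87, 88, 97
n = 18
Index = 50/100 * 17 = 8.5000
Lower = data[8] = 65, Upper = data[9] = 67
P50 = 65 + 0.5000*(2) = 66.0000

P50 = 66.0000


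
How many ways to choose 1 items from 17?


C(17,1) = 17!/(1! × 16!)
= 355687428096000/(1 × 20922789888000)
= 17

C(17,1) = 17


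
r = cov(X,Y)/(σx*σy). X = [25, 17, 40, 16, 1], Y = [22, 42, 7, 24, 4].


Mean X = 19.8000, Mean Y = 19.8000
SD X = 12.734206, SD Y = 13.629380
Cov = -5.640000
r = -5.640000/(12.734206*13.629380) = -0.0325

r = -0.0325


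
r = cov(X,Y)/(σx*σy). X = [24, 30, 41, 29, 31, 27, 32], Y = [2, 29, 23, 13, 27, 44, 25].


Mean X = 30.5714, Mean Y = 23.2857
SD X = 4.923911, SD Y = 12.173910
Cov = 11.408163
r = 11.408163/(4.923911*12.173910) = 0.1903

r = 0.1903


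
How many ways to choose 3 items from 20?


C(20,3) = 20!/(3! × 17!)
= 2432902008176640000/(6 × 355687428096000)
= 1140

C(20,3) = 1140


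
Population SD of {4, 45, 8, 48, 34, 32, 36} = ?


Mean = 29.5714
Variance = 251.9592
SD = sqrt(251.9592) = 15.8732

SD = 15.8732


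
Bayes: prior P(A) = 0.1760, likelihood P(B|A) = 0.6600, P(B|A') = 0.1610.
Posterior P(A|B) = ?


P(B) = P(B|A)*P(A) + P(B|A')*P(A')
= 0.6600*0.1760 + 0.1610*0.8240
= 0.116160 + 0.132664 = 0.248824
P(A|B) = 0.116160/0.248824 = 0.4668

P(A|B) = 0.4668


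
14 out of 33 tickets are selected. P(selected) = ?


P = 14/33 = 0.4242

P = 0.4242


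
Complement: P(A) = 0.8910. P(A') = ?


P(not A) = 1 - 0.8910 = 0.1090

P(not A) = 0.1090


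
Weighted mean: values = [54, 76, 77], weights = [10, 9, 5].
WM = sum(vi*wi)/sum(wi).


Numerator = 54*10 + 76*9 + 77*5 = 1609
Denominator = 10 + 9 + 5 = 24
WM = 1609/24 = 67.0417

WM = 67.0417


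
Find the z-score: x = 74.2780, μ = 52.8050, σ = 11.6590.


z = (74.2780 - 52.8050)/11.6590
= 21.4730/11.6590
= 1.8418

z = 1.8418


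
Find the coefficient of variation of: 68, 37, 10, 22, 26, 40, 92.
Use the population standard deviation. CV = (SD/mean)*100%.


Mean = 42.1429
SD = 26.4166
CV = (26.4166/42.1429)*100 = 62.6835%

CV = 62.6835%


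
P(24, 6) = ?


P(24,6) = 24!/18!
= 620448401733239439360000/6402373705728000
= 96909120

P(24,6) = 96909120


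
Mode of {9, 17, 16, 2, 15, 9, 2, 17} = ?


Frequencies: 2:2, 9:2, 15:1, 16:1, 17:2
Max frequency = 2
Mode = 2, 9, 17

Mode = 2, 9, 17


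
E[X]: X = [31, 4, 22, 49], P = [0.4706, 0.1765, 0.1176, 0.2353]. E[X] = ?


E[X] = 31*0.4706 + 4*0.1765 + 22*0.1176 + 49*0.2353
= 14.5886 + 0.7060 + 2.5872 + 11.5297
= 29.4115

E[X] = 29.4115


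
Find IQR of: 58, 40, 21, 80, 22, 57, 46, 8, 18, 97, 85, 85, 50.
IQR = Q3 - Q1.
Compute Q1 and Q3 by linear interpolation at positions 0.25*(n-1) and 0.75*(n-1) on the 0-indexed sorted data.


Sorted: 8, 18, 21, 22, 40, 46, 50, 57, 58, 80, 85, 85, 97
Q1 (25th %ile) = 22.0000
Q3 (75th %ile) = 80.0000
IQR = 80.0000 - 22.0000 = 58.0000

IQR = 58.0000


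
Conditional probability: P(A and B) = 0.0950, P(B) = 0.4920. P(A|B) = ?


P(A|B) = 0.0950/0.4920 = 0.1931

P(A|B) = 0.1931


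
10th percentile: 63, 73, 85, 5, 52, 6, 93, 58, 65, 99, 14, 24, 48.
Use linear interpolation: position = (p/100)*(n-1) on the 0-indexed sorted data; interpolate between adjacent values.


Sorted: 5, 6, 14, 24, 48, 52, 58, 63, 65, 73, 85, 93, 99
n = 13
Index = 10/100 * 12 = 1.2000
Lower = data[1] = 6, Upper = data[2] = 14
P10 = 6 + 0.2000*(8) = 7.6000

P10 = 7.6000


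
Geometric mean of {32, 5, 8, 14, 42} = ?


Product = 32 × 5 × 8 × 14 × 42 = 752640
GM = 752640^(1/5) = 14.9733

GM = 14.9733


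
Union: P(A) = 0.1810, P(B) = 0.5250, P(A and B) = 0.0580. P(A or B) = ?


P(A∪B) = 0.1810 + 0.5250 - 0.0580
= 0.7060 - 0.0580
= 0.6480

P(A∪B) = 0.6480


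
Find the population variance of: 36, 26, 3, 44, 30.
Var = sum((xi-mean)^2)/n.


Mean = 27.8000
Squared deviations: 67.2400, 3.2400, 615.0400, 262.4400, 4.8400
Sum = 952.8000
Variance = 952.8000/5 = 190.5600

Variance = 190.5600


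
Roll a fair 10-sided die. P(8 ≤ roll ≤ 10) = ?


Favorable outcomes (8 ≤ roll ≤ 10): 3
Total outcomes = 10
P = 3/10 = 0.3000

P = 0.3000


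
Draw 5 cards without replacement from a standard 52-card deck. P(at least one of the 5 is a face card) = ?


P(at least one) = 1 - P(none)
P(none) = (40/52) × (39/51) × (38/50) × (37/49) × (36/48) = 0.253181
P(at least one) = 1 - 0.253181 = 0.7468

P = 0.7468


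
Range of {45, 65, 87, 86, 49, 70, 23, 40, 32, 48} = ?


Max = 87, Min = 23
Range = 87 - 23 = 64

Range = 64


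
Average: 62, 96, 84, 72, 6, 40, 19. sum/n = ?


Sum = 62 + 96 + 84 + 72 + 6 + 40 + 19 = 379
n = 7
Mean = 379/7 = 54.1429

Mean = 54.1429


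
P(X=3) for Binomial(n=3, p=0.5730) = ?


C(3,3) = 1
p^3 = 0.188133
(1-p)^0 = 1.000000
P = 1 * 0.188133 * 1.000000 = 0.1881

P(X=3) = 0.1881


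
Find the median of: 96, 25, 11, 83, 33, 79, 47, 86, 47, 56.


Sorted: 11, 25, 33, 47, 47, 56, 79, 83, 86, 96
n = 10 (even)
Middle values: 47 and 56
Median = (47+56)/2 = 51.5000

Median = 51.5000


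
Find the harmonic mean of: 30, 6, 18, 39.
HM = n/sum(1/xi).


Sum of reciprocals = 1/30 + 1/6 + 1/18 + 1/39 = 0.281197
HM = 4/0.281197 = 14.2249

HM = 14.2249


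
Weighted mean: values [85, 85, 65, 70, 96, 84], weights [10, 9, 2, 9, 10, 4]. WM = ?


Numerator = 85*10 + 85*9 + 65*2 + 70*9 + 96*10 + 84*4 = 3671
Denominator = 10 + 9 + 2 + 9 + 10 + 4 = 44
WM = 3671/44 = 83.4318

WM = 83.4318


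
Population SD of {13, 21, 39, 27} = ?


Mean = 25.0000
Variance = 90.0000
SD = sqrt(90.0000) = 9.4868

SD = 9.4868


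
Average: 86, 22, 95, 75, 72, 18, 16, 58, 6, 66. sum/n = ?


Sum = 86 + 22 + 95 + 75 + 72 + 18 + 16 + 58 + 6 + 66 = 514
n = 10
Mean = 514/10 = 51.4000

Mean = 51.4000


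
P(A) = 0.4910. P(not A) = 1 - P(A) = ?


P(not A) = 1 - 0.4910 = 0.5090

P(not A) = 0.5090


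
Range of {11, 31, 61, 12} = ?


Max = 61, Min = 11
Range = 61 - 11 = 50

Range = 50


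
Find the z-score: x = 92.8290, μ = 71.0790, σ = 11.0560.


z = (92.8290 - 71.0790)/11.0560
= 21.7500/11.0560
= 1.9673

z = 1.9673


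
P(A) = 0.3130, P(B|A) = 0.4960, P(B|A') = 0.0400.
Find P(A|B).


P(B) = P(B|A)*P(A) + P(B|A')*P(A')
= 0.4960*0.3130 + 0.0400*0.6870
= 0.155248 + 0.027480 = 0.182728
P(A|B) = 0.155248/0.182728 = 0.8496

P(A|B) = 0.8496


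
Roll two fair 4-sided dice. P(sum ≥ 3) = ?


Total outcomes = 4×4 = 16
Favorable (sum ≥ 3): 15
P = 15/16 = 0.9375

P = 0.9375


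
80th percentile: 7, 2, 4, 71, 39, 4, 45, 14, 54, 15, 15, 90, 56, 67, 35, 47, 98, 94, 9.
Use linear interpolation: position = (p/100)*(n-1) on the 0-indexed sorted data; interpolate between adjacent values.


Sorted: 2, 4, 4, 7, 9, 14, 15, 15, 35, 39, 45, 47, 54, 56, 67, 71, 90, 94, 98
n = 19
Index = 80/100 * 18 = 14.4000
Lower = data[14] = 67, Upper = data[15] = 71
P80 = 67 + 0.4000*(4) = 68.6000

P80 = 68.6000


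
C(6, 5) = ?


C(6,5) = 6!/(5! × 1!)
= 720/(120 × 1)
= 6

C(6,5) = 6


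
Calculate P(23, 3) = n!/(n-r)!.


P(23,3) = 23!/20!
= 25852016738884976640000/2432902008176640000
= 10626

P(23,3) = 10626


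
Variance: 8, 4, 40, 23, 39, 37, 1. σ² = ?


Mean = 21.7143
Squared deviations: 188.0816, 313.7959, 334.3673, 1.6531, 298.7959, 233.6531, 429.0816
Sum = 1799.4286
Variance = 1799.4286/7 = 257.0612

Variance = 257.0612


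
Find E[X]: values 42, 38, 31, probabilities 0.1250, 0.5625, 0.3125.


E[X] = 42*0.1250 + 38*0.5625 + 31*0.3125
= 5.2500 + 21.3750 + 9.6875
= 36.3125

E[X] = 36.3125


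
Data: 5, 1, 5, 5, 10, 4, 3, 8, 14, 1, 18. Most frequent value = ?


Frequencies: 1:2, 3:1, 4:1, 5:3, 8:1, 10:1, 14:1, 18:1
Max frequency = 3
Mode = 5

Mode = 5


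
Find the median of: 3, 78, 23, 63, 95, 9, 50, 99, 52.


Sorted: 3, 9, 23, 50, 52, 63, 78, 95, 99
n = 9 (odd)
Middle value = 52

Median = 52


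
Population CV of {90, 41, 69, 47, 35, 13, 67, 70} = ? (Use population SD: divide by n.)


Mean = 54.0000
SD = 22.9292
CV = (22.9292/54.0000)*100 = 42.4616%

CV = 42.4616%


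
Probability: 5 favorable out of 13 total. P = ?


P = 5/13 = 0.3846

P = 0.3846


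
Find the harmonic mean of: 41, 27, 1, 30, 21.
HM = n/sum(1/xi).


Sum of reciprocals = 1/41 + 1/27 + 1/1 + 1/30 + 1/21 = 1.142380
HM = 5/1.142380 = 4.3768

HM = 4.3768


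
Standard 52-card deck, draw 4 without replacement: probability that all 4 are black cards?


P(all black cards) = (26/52) × (25/51) × (24/50) × (23/49)
= 0.0552

P = 0.0552


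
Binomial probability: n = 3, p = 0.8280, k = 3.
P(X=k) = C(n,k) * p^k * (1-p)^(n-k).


C(3,3) = 1
p^3 = 0.567664
(1-p)^0 = 1.000000
P = 1 * 0.567664 * 1.000000 = 0.5677

P(X=3) = 0.5677


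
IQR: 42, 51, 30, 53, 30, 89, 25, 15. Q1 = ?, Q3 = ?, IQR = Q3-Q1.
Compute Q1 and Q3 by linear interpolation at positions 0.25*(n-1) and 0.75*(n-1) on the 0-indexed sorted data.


Sorted: 15, 25, 30, 30, 42, 51, 53, 89
Q1 (25th %ile) = 28.7500
Q3 (75th %ile) = 51.5000
IQR = 51.5000 - 28.7500 = 22.7500

IQR = 22.7500


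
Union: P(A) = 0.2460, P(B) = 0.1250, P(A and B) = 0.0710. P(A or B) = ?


P(A∪B) = 0.2460 + 0.1250 - 0.0710
= 0.3710 - 0.0710
= 0.3000

P(A∪B) = 0.3000


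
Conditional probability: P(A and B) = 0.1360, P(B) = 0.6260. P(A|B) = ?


P(A|B) = 0.1360/0.6260 = 0.2173

P(A|B) = 0.2173


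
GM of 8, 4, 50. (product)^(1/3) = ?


Product = 8 × 4 × 50 = 1600
GM = 1600^(1/3) = 11.6961

GM = 11.6961


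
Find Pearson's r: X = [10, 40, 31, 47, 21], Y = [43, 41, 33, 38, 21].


Mean X = 29.8000, Mean Y = 35.2000
SD X = 13.196969, SD Y = 7.858753
Cov = 15.040000
r = 15.040000/(13.196969*7.858753) = 0.1450

r = 0.1450


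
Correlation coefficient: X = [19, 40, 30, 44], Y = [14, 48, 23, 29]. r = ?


Mean X = 33.2500, Mean Y = 28.5000
SD X = 9.679230, SD Y = 12.459936
Cov = 90.375000
r = 90.375000/(9.679230*12.459936) = 0.7494

r = 0.7494


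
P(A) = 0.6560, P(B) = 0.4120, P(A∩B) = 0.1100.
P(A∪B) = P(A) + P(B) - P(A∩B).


P(A∪B) = 0.6560 + 0.4120 - 0.1100
= 1.0680 - 0.1100
= 0.9580

P(A∪B) = 0.9580


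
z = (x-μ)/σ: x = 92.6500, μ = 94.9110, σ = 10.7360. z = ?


z = (92.6500 - 94.9110)/10.7360
= -2.2610/10.7360
= -0.2106

z = -0.2106


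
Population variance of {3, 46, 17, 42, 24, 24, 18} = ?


Mean = 24.8571
Squared deviations: 477.7347, 447.0204, 61.7347, 293.8776, 0.7347, 0.7347, 47.0204
Sum = 1328.8571
Variance = 1328.8571/7 = 189.8367

Variance = 189.8367


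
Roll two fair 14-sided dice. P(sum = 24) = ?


Total outcomes = 14×14 = 196
Favorable (sum = 24): 5
P = 5/196 = 0.0255

P = 0.0255


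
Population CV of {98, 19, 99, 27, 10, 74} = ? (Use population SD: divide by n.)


Mean = 54.5000
SD = 37.0799
CV = (37.0799/54.5000)*100 = 68.0365%

CV = 68.0365%


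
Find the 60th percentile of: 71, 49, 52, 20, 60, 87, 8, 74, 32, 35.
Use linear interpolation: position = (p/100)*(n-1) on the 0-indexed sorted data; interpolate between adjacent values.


Sorted: 8, 20, 32, 35, 49, 52, 60, 71, 74, 87
n = 10
Index = 60/100 * 9 = 5.4000
Lower = data[5] = 52, Upper = data[6] = 60
P60 = 52 + 0.4000*(8) = 55.2000

P60 = 55.2000


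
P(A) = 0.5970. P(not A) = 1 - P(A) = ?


P(not A) = 1 - 0.5970 = 0.4030

P(not A) = 0.4030


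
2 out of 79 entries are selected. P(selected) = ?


P = 2/79 = 0.0253

P = 0.0253


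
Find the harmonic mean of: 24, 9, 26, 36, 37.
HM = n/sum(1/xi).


Sum of reciprocals = 1/24 + 1/9 + 1/26 + 1/36 + 1/37 = 0.246044
HM = 5/0.246044 = 20.3216

HM = 20.3216


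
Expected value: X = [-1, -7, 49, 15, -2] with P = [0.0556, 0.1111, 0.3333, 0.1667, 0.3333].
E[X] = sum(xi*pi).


E[X] = -1*0.0556 - 7*0.1111 + 49*0.3333 + 15*0.1667 - 2*0.3333
= -0.0556 - 0.7777 + 16.3317 + 2.5005 - 0.6666
= 17.3323

E[X] = 17.3323


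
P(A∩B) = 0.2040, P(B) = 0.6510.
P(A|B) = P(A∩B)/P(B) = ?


P(A|B) = 0.2040/0.6510 = 0.3134

P(A|B) = 0.3134


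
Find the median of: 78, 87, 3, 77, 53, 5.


Sorted: 3, 5, 53, 77, 78, 87
n = 6 (even)
Middle values: 53 and 77
Median = (53+77)/2 = 65.0000

Median = 65.0000


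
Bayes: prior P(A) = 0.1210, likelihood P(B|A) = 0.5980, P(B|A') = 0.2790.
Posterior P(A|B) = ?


P(B) = P(B|A)*P(A) + P(B|A')*P(A')
= 0.5980*0.1210 + 0.2790*0.8790
= 0.072358 + 0.245241 = 0.317599
P(A|B) = 0.072358/0.317599 = 0.2278

P(A|B) = 0.2278


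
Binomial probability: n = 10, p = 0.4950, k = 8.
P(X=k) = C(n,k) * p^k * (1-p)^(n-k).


C(10,8) = 45
p^8 = 0.003604
(1-p)^2 = 0.255025
P = 45 * 0.003604 * 0.255025 = 0.0414

P(X=8) = 0.0414


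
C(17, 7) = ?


C(17,7) = 17!/(7! × 10!)
= 355687428096000/(5040 × 3628800)
= 19448

C(17,7) = 19448


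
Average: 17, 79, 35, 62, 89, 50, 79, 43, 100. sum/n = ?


Sum = 17 + 79 + 35 + 62 + 89 + 50 + 79 + 43 + 100 = 554
n = 9
Mean = 554/9 = 61.5556

Mean = 61.5556


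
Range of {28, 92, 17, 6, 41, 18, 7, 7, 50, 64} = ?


Max = 92, Min = 6
Range = 92 - 6 = 86

Range = 86


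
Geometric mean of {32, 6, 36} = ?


Product = 32 × 6 × 36 = 6912
GM = 6912^(1/3) = 19.0488

GM = 19.0488


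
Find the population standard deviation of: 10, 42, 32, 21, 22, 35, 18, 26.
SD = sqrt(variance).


Mean = 25.7500
Variance = 91.6875
SD = sqrt(91.6875) = 9.5754

SD = 9.5754


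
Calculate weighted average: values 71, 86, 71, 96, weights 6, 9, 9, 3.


Numerator = 71*6 + 86*9 + 71*9 + 96*3 = 2127
Denominator = 6 + 9 + 9 + 3 = 27
WM = 2127/27 = 78.7778

WM = 78.7778


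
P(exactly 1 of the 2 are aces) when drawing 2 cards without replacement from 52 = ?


Hypergeometric: P(X=1) = C(4,1)·C(48,1) / C(52,2)
= 4 × 48 / 1326
= 192/1326 = 0.1448

P = 0.1448


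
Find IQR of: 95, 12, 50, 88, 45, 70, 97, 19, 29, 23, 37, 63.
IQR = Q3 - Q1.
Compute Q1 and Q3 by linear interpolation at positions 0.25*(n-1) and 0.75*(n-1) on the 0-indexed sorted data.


Sorted: 12, 19, 23, 29, 37, 45, 50, 63, 70, 88, 95, 97
Q1 (25th %ile) = 27.5000
Q3 (75th %ile) = 74.5000
IQR = 74.5000 - 27.5000 = 47.0000

IQR = 47.0000


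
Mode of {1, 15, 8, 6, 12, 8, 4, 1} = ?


Frequencies: 1:2, 4:1, 6:1, 8:2, 12:1, 15:1
Max frequency = 2
Mode = 1, 8

Mode = 1, 8


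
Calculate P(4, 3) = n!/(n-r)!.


P(4,3) = 4!/1!
= 24/1
= 24

P(4,3) = 24


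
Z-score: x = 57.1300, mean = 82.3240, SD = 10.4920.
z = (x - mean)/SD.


z = (57.1300 - 82.3240)/10.4920
= -25.1940/10.4920
= -2.4013

z = -2.4013


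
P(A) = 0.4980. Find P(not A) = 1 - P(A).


P(not A) = 1 - 0.4980 = 0.5020

P(not A) = 0.5020


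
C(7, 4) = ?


C(7,4) = 7!/(4! × 3!)
= 5040/(24 × 6)
= 35

C(7,4) = 35


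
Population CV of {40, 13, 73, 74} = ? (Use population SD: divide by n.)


Mean = 50.0000
SD = 25.3673
CV = (25.3673/50.0000)*100 = 50.7346%

CV = 50.7346%


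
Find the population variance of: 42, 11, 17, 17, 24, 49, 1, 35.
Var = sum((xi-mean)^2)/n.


Mean = 24.5000
Squared deviations: 306.2500, 182.2500, 56.2500, 56.2500, 0.2500, 600.2500, 552.2500, 110.2500
Sum = 1864.0000
Variance = 1864.0000/8 = 233.0000

Variance = 233.0000


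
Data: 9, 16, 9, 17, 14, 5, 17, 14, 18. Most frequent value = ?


Frequencies: 5:1, 9:2, 14:2, 16:1, 17:2, 18:1
Max frequency = 2
Mode = 9, 14, 17

Mode = 9, 14, 17


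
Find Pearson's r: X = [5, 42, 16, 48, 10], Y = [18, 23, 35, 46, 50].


Mean X = 24.2000, Mean Y = 34.4000
SD X = 17.440183, SD Y = 12.467558
Cov = 32.320000
r = 32.320000/(17.440183*12.467558) = 0.1486

r = 0.1486


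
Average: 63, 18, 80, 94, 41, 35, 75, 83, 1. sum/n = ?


Sum = 63 + 18 + 80 + 94 + 41 + 35 + 75 + 83 + 1 = 490
n = 9
Mean = 490/9 = 54.4444

Mean = 54.4444


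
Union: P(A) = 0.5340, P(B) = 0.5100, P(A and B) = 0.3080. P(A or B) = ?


P(A∪B) = 0.5340 + 0.5100 - 0.3080
= 1.0440 - 0.3080
= 0.7360

P(A∪B) = 0.7360


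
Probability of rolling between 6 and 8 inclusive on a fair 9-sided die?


Favorable outcomes (6 ≤ roll ≤ 8): 3
Total outcomes = 9
P = 3/9 = 0.3333

P = 0.3333


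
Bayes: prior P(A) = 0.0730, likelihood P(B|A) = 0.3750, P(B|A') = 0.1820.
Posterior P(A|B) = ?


P(B) = P(B|A)*P(A) + P(B|A')*P(A')
= 0.3750*0.0730 + 0.1820*0.9270
= 0.027375 + 0.168714 = 0.196089
P(A|B) = 0.027375/0.196089 = 0.1396

P(A|B) = 0.1396


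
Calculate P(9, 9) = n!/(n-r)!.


P(9,9) = 9!/0!
= 362880/1
= 362880

P(9,9) = 362880


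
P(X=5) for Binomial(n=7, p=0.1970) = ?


C(7,5) = 21
p^5 = 0.000297
(1-p)^2 = 0.644809
P = 21 * 0.000297 * 0.644809 = 0.0040

P(X=5) = 0.0040


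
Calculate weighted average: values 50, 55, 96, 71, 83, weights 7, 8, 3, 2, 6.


Numerator = 50*7 + 55*8 + 96*3 + 71*2 + 83*6 = 1718
Denominator = 7 + 8 + 3 + 2 + 6 = 26
WM = 1718/26 = 66.0769

WM = 66.0769


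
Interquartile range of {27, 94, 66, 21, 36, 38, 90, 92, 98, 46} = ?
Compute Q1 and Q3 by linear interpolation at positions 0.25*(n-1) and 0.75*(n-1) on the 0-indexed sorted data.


Sorted: 21, 27, 36, 38, 46, 66, 90, 92, 94, 98
Q1 (25th %ile) = 36.5000
Q3 (75th %ile) = 91.5000
IQR = 91.5000 - 36.5000 = 55.0000

IQR = 55.0000


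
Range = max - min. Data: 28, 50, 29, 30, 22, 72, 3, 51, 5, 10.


Max = 72, Min = 3
Range = 72 - 3 = 69

Range = 69


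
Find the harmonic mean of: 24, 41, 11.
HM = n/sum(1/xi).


Sum of reciprocals = 1/24 + 1/41 + 1/11 = 0.156966
HM = 3/0.156966 = 19.1124

HM = 19.1124


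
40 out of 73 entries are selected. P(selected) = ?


P = 40/73 = 0.5479

P = 0.5479


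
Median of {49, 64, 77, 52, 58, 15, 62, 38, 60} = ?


Sorted: 15, 38, 49, 52, 58, 60, 62, 64, 77
n = 9 (odd)
Middle value = 58

Median = 58


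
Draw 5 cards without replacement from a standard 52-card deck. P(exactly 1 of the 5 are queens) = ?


Hypergeometric: P(X=1) = C(4,1)·C(48,4) / C(52,5)
= 4 × 194580 / 2598960
= 778320/2598960 = 0.2995

P = 0.2995


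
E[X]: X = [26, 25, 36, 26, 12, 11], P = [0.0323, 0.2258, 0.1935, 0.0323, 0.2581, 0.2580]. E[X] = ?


E[X] = 26*0.0323 + 25*0.2258 + 36*0.1935 + 26*0.0323 + 12*0.2581 + 11*0.2580
= 0.8398 + 5.6450 + 6.9660 + 0.8398 + 3.0972 + 2.8380
= 20.2258

E[X] = 20.2258


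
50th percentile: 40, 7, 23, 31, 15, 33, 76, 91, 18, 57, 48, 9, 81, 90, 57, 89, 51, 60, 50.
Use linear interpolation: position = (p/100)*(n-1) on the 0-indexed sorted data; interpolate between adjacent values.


Sorted: 7, 9, 15, 18, 23, 31, 33, 40, 48, 50, 51, 57, 57, 60, 76, 81, 89, 90, 91
n = 19
Index = 50/100 * 18 = 9.0000
Lower = data[9] = 50, Upper = data[10] = 51
P50 = 50 + 0*(1) = 50.0000

P50 = 50.0000


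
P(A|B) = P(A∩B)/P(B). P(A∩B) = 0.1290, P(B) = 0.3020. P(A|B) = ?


P(A|B) = 0.1290/0.3020 = 0.4272

P(A|B) = 0.4272


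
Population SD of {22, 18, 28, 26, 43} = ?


Mean = 27.4000
Variance = 72.6400
SD = sqrt(72.6400) = 8.5229

SD = 8.5229


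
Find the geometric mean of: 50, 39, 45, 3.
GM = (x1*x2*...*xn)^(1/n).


Product = 50 × 39 × 45 × 3 = 263250
GM = 263250^(1/4) = 22.6512

GM = 22.6512


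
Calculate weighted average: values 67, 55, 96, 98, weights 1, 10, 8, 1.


Numerator = 67*1 + 55*10 + 96*8 + 98*1 = 1483
Denominator = 1 + 10 + 8 + 1 = 20
WM = 1483/20 = 74.1500

WM = 74.1500


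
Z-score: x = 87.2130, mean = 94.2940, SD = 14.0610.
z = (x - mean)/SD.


z = (87.2130 - 94.2940)/14.0610
= -7.0810/14.0610
= -0.5036

z = -0.5036


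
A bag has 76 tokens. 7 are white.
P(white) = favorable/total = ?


P = 7/76 = 0.0921

P = 0.0921


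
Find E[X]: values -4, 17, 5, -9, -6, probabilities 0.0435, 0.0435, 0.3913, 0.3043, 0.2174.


E[X] = -4*0.0435 + 17*0.0435 + 5*0.3913 - 9*0.3043 - 6*0.2174
= -0.1740 + 0.7395 + 1.9565 - 2.7387 - 1.3044
= -1.5211

E[X] = -1.5211


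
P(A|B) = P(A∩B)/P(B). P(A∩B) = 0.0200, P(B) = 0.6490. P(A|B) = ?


P(A|B) = 0.0200/0.6490 = 0.0308

P(A|B) = 0.0308


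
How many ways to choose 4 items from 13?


C(13,4) = 13!/(4! × 9!)
= 6227020800/(24 × 362880)
= 715

C(13,4) = 715


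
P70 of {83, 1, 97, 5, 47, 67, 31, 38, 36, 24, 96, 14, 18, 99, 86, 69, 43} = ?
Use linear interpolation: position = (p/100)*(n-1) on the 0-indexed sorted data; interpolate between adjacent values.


Sorted: 1, 5, 14, 18, 24, 31, 36, 38, 43, 47, 67, 69, 83, 86, 96, 97, 99
n = 17
Index = 70/100 * 16 = 11.2000
Lower = data[11] = 69, Upper = data[12] = 83
P70 = 69 + 0.2000*(14) = 71.8000

P70 = 71.8000


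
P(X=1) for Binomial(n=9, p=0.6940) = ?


C(9,1) = 9
p^1 = 0.694000
(1-p)^8 = 7.687257e-05
P = 9 * 0.694000 * 7.687257e-05 = 0.0005

P(X=1) = 0.0005


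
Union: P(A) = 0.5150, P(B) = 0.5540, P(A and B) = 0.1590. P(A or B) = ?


P(A∪B) = 0.5150 + 0.5540 - 0.1590
= 1.0690 - 0.1590
= 0.9100

P(A∪B) = 0.9100


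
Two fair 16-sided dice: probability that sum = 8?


Total outcomes = 16×16 = 256
Favorable (sum = 8): 7
P = 7/256 = 0.0273

P = 0.0273


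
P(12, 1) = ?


P(12,1) = 12!/11!
= 479001600/39916800
= 12

P(12,1) = 12


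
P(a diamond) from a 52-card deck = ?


13 diamonds in 52 cards
P = 13/52 = 0.2500

P = 0.2500


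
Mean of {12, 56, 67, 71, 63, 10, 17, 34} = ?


Sum = 12 + 56 + 67 + 71 + 63 + 10 + 17 + 34 = 330
n = 8
Mean = 330/8 = 41.2500

Mean = 41.2500


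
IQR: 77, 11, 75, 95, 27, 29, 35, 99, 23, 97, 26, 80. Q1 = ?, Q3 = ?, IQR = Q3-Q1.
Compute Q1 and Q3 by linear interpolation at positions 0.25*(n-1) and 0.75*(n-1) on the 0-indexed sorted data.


Sorted: 11, 23, 26, 27, 29, 35, 75, 77, 80, 95, 97, 99
Q1 (25th %ile) = 26.7500
Q3 (75th %ile) = 83.7500
IQR = 83.7500 - 26.7500 = 57.0000

IQR = 57.0000


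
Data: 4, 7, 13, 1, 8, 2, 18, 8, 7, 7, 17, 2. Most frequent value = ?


Frequencies: 1:1, 2:2, 4:1, 7:3, 8:2, 13:1, 17:1, 18:1
Max frequency = 3
Mode = 7

Mode = 7


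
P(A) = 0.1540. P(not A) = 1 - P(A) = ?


P(not A) = 1 - 0.1540 = 0.8460

P(not A) = 0.8460


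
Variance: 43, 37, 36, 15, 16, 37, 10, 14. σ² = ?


Mean = 26.0000
Squared deviations: 289.0000, 121.0000, 100.0000, 121.0000, 100.0000, 121.0000, 256.0000, 144.0000
Sum = 1252.0000
Variance = 1252.0000/8 = 156.5000

Variance = 156.5000


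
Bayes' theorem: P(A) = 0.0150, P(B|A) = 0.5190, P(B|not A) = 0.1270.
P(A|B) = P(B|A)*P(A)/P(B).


P(B) = P(B|A)*P(A) + P(B|A')*P(A')
= 0.5190*0.0150 + 0.1270*0.9850
= 0.007785 + 0.125095 = 0.132880
P(A|B) = 0.007785/0.132880 = 0.0586

P(A|B) = 0.0586


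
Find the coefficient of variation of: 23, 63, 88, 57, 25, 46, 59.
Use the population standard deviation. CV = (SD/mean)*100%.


Mean = 51.5714
SD = 21.0296
CV = (21.0296/51.5714)*100 = 40.7777%

CV = 40.7777%


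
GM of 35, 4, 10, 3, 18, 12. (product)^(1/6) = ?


Product = 35 × 4 × 10 × 3 × 18 × 12 = 907200
GM = 907200^(1/6) = 9.8390

GM = 9.8390


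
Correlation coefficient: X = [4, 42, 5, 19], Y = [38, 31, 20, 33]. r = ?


Mean X = 17.5000, Mean Y = 30.5000
SD X = 15.337862, SD Y = 6.576473
Cov = 11.500000
r = 11.500000/(15.337862*6.576473) = 0.1140

r = 0.1140


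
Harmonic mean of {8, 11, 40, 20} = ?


Sum of reciprocals = 1/8 + 1/11 + 1/40 + 1/20 = 0.290909
HM = 4/0.290909 = 13.7500

HM = 13.7500


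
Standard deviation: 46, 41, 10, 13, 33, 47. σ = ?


Mean = 31.6667
Variance = 224.5556
SD = sqrt(224.5556) = 14.9852

SD = 14.9852


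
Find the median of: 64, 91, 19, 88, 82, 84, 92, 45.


Sorted: 19, 45, 64, 82, 84, 88, 91, 92
n = 8 (even)
Middle values: 82 and 84
Median = (82+84)/2 = 83.0000

Median = 83.0000


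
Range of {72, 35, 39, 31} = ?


Max = 72, Min = 31
Range = 72 - 31 = 41

Range = 41


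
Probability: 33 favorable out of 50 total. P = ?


P = 33/50 = 0.6600

P = 0.6600


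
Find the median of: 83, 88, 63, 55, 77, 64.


Sorted: 55, 63, 64, 77, 83, 88
n = 6 (even)
Middle values: 64 and 77
Median = (64+77)/2 = 70.5000

Median = 70.5000


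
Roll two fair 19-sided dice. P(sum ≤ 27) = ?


Total outcomes = 19×19 = 361
Favorable (sum ≤ 27): 295
P = 295/361 = 0.8172

P = 0.8172


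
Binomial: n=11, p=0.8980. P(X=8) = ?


C(11,8) = 165
p^8 = 0.422874
(1-p)^3 = 0.001061
P = 165 * 0.422874 * 0.001061 = 0.0740

P(X=8) = 0.0740


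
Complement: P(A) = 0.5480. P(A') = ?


P(not A) = 1 - 0.5480 = 0.4520

P(not A) = 0.4520


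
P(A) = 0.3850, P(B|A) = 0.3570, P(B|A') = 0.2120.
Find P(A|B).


P(B) = P(B|A)*P(A) + P(B|A')*P(A')
= 0.3570*0.3850 + 0.2120*0.6150
= 0.137445 + 0.130380 = 0.267825
P(A|B) = 0.137445/0.267825 = 0.5132

P(A|B) = 0.5132


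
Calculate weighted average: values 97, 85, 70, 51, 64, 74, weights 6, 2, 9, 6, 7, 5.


Numerator = 97*6 + 85*2 + 70*9 + 51*6 + 64*7 + 74*5 = 2506
Denominator = 6 + 2 + 9 + 6 + 7 + 5 = 35
WM = 2506/35 = 71.6000

WM = 71.6000


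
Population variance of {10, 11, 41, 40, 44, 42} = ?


Mean = 31.3333
Squared deviations: 455.1111, 413.4444, 93.4444, 75.1111, 160.4444, 113.7778
Sum = 1311.3333
Variance = 1311.3333/6 = 218.5556

Variance = 218.5556


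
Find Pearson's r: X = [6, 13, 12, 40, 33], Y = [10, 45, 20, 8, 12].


Mean X = 20.8000, Mean Y = 19.0000
SD X = 13.227245, SD Y = 13.623509
Cov = -75.000000
r = -75.000000/(13.227245*13.623509) = -0.4162

r = -0.4162


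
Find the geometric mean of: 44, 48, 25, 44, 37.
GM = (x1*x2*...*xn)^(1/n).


Product = 44 × 48 × 25 × 44 × 37 = 85958400
GM = 85958400^(1/5) = 38.6240

GM = 38.6240


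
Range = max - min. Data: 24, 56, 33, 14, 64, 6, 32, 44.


Max = 64, Min = 6
Range = 64 - 6 = 58

Range = 58


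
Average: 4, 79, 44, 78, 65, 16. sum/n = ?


Sum = 4 + 79 + 44 + 78 + 65 + 16 = 286
n = 6
Mean = 286/6 = 47.6667

Mean = 47.6667


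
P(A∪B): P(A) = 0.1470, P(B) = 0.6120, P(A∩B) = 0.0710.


P(A∪B) = 0.1470 + 0.6120 - 0.0710
= 0.7590 - 0.0710
= 0.6880

P(A∪B) = 0.6880


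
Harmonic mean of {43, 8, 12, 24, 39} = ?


Sum of reciprocals = 1/43 + 1/8 + 1/12 + 1/24 + 1/39 = 0.298897
HM = 5/0.298897 = 16.7282

HM = 16.7282


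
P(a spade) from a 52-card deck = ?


13 spades in 52 cards
P = 13/52 = 0.2500

P = 0.2500


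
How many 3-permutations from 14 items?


P(14,3) = 14!/11!
= 87178291200/39916800
= 2184

P(14,3) = 2184


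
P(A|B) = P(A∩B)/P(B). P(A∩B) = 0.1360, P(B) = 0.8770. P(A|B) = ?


P(A|B) = 0.1360/0.8770 = 0.1551

P(A|B) = 0.1551


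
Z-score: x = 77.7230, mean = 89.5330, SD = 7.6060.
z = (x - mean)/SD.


z = (77.7230 - 89.5330)/7.6060
= -11.8100/7.6060
= -1.5527

z = -1.5527


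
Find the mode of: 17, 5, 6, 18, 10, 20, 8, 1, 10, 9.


Frequencies: 1:1, 5:1, 6:1, 8:1, 9:1, 10:2, 17:1, 18:1, 20:1
Max frequency = 2
Mode = 10

Mode = 10
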